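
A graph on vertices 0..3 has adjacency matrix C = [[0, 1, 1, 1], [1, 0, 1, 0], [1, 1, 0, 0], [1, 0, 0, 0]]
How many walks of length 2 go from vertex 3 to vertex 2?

The number of length-2 walks from vertex 3 to vertex 2 is entry (3,2) of C², where C is the adjacency matrix.
C² = [[3, 1, 1, 0], [1, 2, 1, 1], [1, 1, 2, 1], [0, 1, 1, 1]]

1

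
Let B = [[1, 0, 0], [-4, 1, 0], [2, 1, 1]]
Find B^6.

B = I + N where N = [[0, 0, 0], [-4, 0, 0], [2, 1, 0]] is strictly lower-triangular, so N^3 = 0.
(I + N)^6 = I + 6·N + 15·N^2 = [[1, 0, 0], [-24, 1, 0], [-48, 6, 1]].

[[1, 0, 0], [-24, 1, 0], [-48, 6, 1]]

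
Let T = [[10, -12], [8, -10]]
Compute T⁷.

tr T = 0 and det T = -4, so the characteristic polynomial is λ² − (0)λ + (-4) with roots 2 and -2.
Eigenvectors give P = [[3, 1], [2, 1]] with P⁻¹ = [[1, -1], [-2, 3]], and T = P·diag(2, -2)·P⁻¹.
Then T⁷ = P·diag(128, -128)·P⁻¹ = [[384, -128], [256, -128]] · [[1, -1], [-2, 3]] = [[640, -768], [512, -640]].

[[640, -768], [512, -640]]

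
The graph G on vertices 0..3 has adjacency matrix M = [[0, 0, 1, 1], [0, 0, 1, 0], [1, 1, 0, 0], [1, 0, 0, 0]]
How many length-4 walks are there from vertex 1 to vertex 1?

The number of length-4 walks from vertex 1 to vertex 1 is entry (1,1) of M^4, where M is the adjacency matrix.
M^2 = [[2, 1, 0, 0], [1, 1, 0, 0], [0, 0, 2, 1], [0, 0, 1, 1]]
M^3 = [[0, 0, 3, 2], [0, 0, 2, 1], [3, 2, 0, 0], [2, 1, 0, 0]]
M^4 = [[5, 3, 0, 0], [3, 2, 0, 0], [0, 0, 5, 3], [0, 0, 3, 2]]

2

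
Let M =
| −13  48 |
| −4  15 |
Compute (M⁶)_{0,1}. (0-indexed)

tr M = 2 and det M = −3, so the characteristic polynomial is λ² − (2)λ + (−3) with roots 3 and −1.
Eigenvectors give P = [[3, 4], [1, 1]] with P⁻¹ = [[−1, 4], [1, −3]], and M = P·diag(3, −1)·P⁻¹.
Then M⁶ = P·diag(729, 1)·P⁻¹ = [[2187, 4], [729, 1]] · [[−1, 4], [1, −3]] = [[−2183, 8736], [−728, 2913]].

8736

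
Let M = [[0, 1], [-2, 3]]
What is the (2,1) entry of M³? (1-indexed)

tr M = 3 and det M = 2, so the characteristic polynomial is λ² − (3)λ + (2) with roots 1 and 2.
Eigenvectors give P = [[1, -1], [1, -2]] with P⁻¹ = [[2, -1], [1, -1]], and M = P·diag(1, 2)·P⁻¹.
Then M³ = P·diag(1, 8)·P⁻¹ = [[1, -8], [1, -16]] · [[2, -1], [1, -1]] = [[-6, 7], [-14, 15]].

-14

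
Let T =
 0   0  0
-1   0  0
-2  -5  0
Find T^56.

T is strictly triangular, hence nilpotent: T^3 = 0, so T^56 = 0.

[[0, 0, 0], [0, 0, 0], [0, 0, 0]]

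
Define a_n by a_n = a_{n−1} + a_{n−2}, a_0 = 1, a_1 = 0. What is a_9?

With companion matrix Q = [[1, 1], [1, 0]], [a_n, a_{n−1}]ᵀ = Q·[a_{n−1}, a_{n−2}]ᵀ, so [a_9, a_8]ᵀ = Q⁸·[a_1, a_0]ᵀ.
Q⁸ = [[34, 21], [21, 13]], giving [a_9, a_8]ᵀ = [[21], [13]].

21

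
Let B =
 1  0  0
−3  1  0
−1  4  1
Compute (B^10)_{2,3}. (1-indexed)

0

B = I + N where N = [[0, 0, 0], [−3, 0, 0], [−1, 4, 0]] is strictly lower-triangular, so N^3 = 0.
(I + N)^10 = I + 10·N + 45·N^2 = [[1, 0, 0], [−30, 1, 0], [−550, 40, 1]].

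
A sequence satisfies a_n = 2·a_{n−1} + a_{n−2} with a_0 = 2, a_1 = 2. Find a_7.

With companion matrix C = [[2, 1], [1, 0]], [a_n, a_{n−1}]ᵀ = C·[a_{n−1}, a_{n−2}]ᵀ, so [a_7, a_6]ᵀ = C⁶·[a_1, a_0]ᵀ.
C⁶ = [[169, 70], [70, 29]], giving [a_7, a_6]ᵀ = [[478], [198]].

478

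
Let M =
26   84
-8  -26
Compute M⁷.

tr M = 0 and det M = -4, so the characteristic polynomial is λ² − (0)λ + (-4) with roots 2 and -2.
Eigenvectors give P = [[-7, -3], [2, 1]] with P⁻¹ = [[-1, -3], [2, 7]], and M = P·diag(2, -2)·P⁻¹.
Then M⁷ = P·diag(128, -128)·P⁻¹ = [[-896, 384], [256, -128]] · [[-1, -3], [2, 7]] = [[1664, 5376], [-512, -1664]].

[[1664, 5376], [-512, -1664]]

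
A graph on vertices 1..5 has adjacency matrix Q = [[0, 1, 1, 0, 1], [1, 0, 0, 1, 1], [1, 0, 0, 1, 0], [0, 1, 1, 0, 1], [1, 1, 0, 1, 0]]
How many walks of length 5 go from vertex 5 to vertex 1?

The number of length-5 walks from vertex 5 to vertex 1 is entry (5,1) of Q⁵, where Q is the adjacency matrix.
Q² = [[3, 1, 0, 3, 1], [1, 3, 2, 1, 2], [0, 2, 2, 0, 2], [3, 1, 0, 3, 1], [1, 2, 2, 1, 3]]
Q³ = [[2, 7, 6, 2, 7], [7, 4, 2, 7, 5], [6, 2, 0, 6, 2], [2, 7, 6, 2, 7], [7, 5, 2, 7, 4]]
Q⁴ = [[20, 11, 4, 20, 11], [11, 19, 14, 11, 18], [4, 14, 12, 4, 14], [20, 11, 4, 20, 11], [11, 18, 14, 11, 19]]
Q⁵ = [[26, 51, 40, 26, 51], [51, 40, 22, 51, 41], [40, 22, 8, 40, 22], [26, 51, 40, 26, 51], [51, 41, 22, 51, 40]]

51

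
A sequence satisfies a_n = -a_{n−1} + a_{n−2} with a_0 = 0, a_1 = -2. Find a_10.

With companion matrix Q = [[-1, 1], [1, 0]], [a_n, a_{n−1}]ᵀ = Q·[a_{n−1}, a_{n−2}]ᵀ, so [a_10, a_9]ᵀ = Q⁹·[a_1, a_0]ᵀ.
Q⁹ = [[-55, 34], [34, -21]], giving [a_10, a_9]ᵀ = [[110], [-68]].

110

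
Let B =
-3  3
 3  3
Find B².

[[18, 0], [0, 18]]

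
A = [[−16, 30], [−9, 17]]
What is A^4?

tr A = 1 and det A = −2, so the characteristic polynomial is λ² − (1)λ + (−2) with roots −1 and 2.
Eigenvectors give P = [[−2, −5], [−1, −3]] with P⁻¹ = [[−3, 5], [1, −2]], and A = P·diag(−1, 2)·P⁻¹.
Then A^4 = P·diag(1, 16)·P⁻¹ = [[−2, −80], [−1, −48]] · [[−3, 5], [1, −2]] = [[−74, 150], [−45, 91]].

[[−74, 150], [−45, 91]]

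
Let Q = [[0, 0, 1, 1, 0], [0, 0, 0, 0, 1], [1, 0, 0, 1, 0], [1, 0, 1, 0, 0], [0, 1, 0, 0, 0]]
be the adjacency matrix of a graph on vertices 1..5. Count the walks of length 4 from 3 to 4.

The number of length-4 walks from vertex 3 to vertex 4 is entry (3,4) of Q^4, where Q is the adjacency matrix.
Q^2 = [[2, 0, 1, 1, 0], [0, 1, 0, 0, 0], [1, 0, 2, 1, 0], [1, 0, 1, 2, 0], [0, 0, 0, 0, 1]]
Q^3 = [[2, 0, 3, 3, 0], [0, 0, 0, 0, 1], [3, 0, 2, 3, 0], [3, 0, 3, 2, 0], [0, 1, 0, 0, 0]]
Q^4 = [[6, 0, 5, 5, 0], [0, 1, 0, 0, 0], [5, 0, 6, 5, 0], [5, 0, 5, 6, 0], [0, 0, 0, 0, 1]]

5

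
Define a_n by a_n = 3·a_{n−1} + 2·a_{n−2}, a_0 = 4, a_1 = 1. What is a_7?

With companion matrix A = [[3, 2], [1, 0]], [a_n, a_{n−1}]ᵀ = A·[a_{n−1}, a_{n−2}]ᵀ, so [a_7, a_6]ᵀ = A^6·[a_1, a_0]ᵀ.
A^6 = [[1763, 990], [495, 278]], giving [a_7, a_6]ᵀ = [[5723], [1607]].

5723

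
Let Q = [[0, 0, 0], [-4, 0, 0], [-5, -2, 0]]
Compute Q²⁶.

Q is strictly triangular, hence nilpotent: Q³ = 0, so Q²⁶ = 0.

[[0, 0, 0], [0, 0, 0], [0, 0, 0]]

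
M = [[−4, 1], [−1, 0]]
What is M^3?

[[−56, 15], [−15, 4]]

M^2 = [[15, −4], [4, −1]]
M^3 = [[−56, 15], [−15, 4]]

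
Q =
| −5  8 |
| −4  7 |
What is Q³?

tr Q = 2 and det Q = −3, so the characteristic polynomial is λ² − (2)λ + (−3) with roots −1 and 3.
Eigenvectors give P = [[2, −1], [1, −1]] with P⁻¹ = [[1, −1], [1, −2]], and Q = P·diag(−1, 3)·P⁻¹.
Then Q³ = P·diag(−1, 27)·P⁻¹ = [[−2, −27], [−1, −27]] · [[1, −1], [1, −2]] = [[−29, 56], [−28, 55]].

[[−29, 56], [−28, 55]]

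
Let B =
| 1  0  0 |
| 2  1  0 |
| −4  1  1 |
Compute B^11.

[[1, 0, 0], [22, 1, 0], [66, 11, 1]]

B = I + N where N = [[0, 0, 0], [2, 0, 0], [−4, 1, 0]] is strictly lower-triangular, so N^3 = 0.
(I + N)^11 = I + 11·N + 55·N^2 = [[1, 0, 0], [22, 1, 0], [66, 11, 1]].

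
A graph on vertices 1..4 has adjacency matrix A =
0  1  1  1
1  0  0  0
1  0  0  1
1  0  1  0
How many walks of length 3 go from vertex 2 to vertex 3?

The number of length-3 walks from vertex 2 to vertex 3 is entry (2,3) of A³, where A is the adjacency matrix.
A² = [[3, 0, 1, 1], [0, 1, 1, 1], [1, 1, 2, 1], [1, 1, 1, 2]]
A³ = [[2, 3, 4, 4], [3, 0, 1, 1], [4, 1, 2, 3], [4, 1, 3, 2]]

1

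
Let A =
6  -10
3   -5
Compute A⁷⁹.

[[6, -10], [3, -5]]

A² = A (a projection; rank 1, trace 1), so A⁷⁹ = A.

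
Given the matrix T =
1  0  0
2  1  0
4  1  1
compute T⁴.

[[1, 0, 0], [8, 1, 0], [28, 4, 1]]

T = I + N where N = [[0, 0, 0], [2, 0, 0], [4, 1, 0]] is strictly lower-triangular, so N³ = 0.
(I + N)⁴ = I + 4·N + 6·N² = [[1, 0, 0], [8, 1, 0], [28, 4, 1]].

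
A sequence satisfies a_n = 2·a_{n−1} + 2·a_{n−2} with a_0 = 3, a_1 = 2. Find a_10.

28064

With companion matrix B = [[2, 2], [1, 0]], [a_n, a_{n−1}]ᵀ = B·[a_{n−1}, a_{n−2}]ᵀ, so [a_10, a_9]ᵀ = B^9·[a_1, a_0]ᵀ.
B^9 = [[6688, 4896], [2448, 1792]], giving [a_10, a_9]ᵀ = [[28064], [10272]].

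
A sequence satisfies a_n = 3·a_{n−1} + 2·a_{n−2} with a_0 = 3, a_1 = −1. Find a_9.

With companion matrix C = [[3, 2], [1, 0]], [a_n, a_{n−1}]ᵀ = C·[a_{n−1}, a_{n−2}]ᵀ, so [a_9, a_8]ᵀ = C⁸·[a_1, a_0]ᵀ.
C⁸ = [[22363, 12558], [6279, 3526]], giving [a_9, a_8]ᵀ = [[15311], [4299]].

15311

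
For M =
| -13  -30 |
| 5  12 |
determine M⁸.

tr M = -1 and det M = -6, so the characteristic polynomial is λ² − (-1)λ + (-6) with roots 2 and -3.
Eigenvectors give P = [[-2, 3], [1, -1]] with P⁻¹ = [[1, 3], [1, 2]], and M = P·diag(2, -3)·P⁻¹.
Then M⁸ = P·diag(256, 6561)·P⁻¹ = [[-512, 19683], [256, -6561]] · [[1, 3], [1, 2]] = [[19171, 37830], [-6305, -12354]].

[[19171, 37830], [-6305, -12354]]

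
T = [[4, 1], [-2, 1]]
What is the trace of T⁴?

tr T = 5 and det T = 6, so the characteristic polynomial is λ² − (5)λ + (6) with roots 3 and 2.
Eigenvectors give P = [[-1, -1], [1, 2]] with P⁻¹ = [[-2, -1], [1, 1]], and T = P·diag(3, 2)·P⁻¹.
Then T⁴ = P·diag(81, 16)·P⁻¹ = [[-81, -16], [81, 32]] · [[-2, -1], [1, 1]] = [[146, 65], [-130, -49]].

97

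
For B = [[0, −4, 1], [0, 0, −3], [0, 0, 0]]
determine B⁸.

B is strictly triangular, hence nilpotent: B³ = 0, so B⁸ = 0.

[[0, 0, 0], [0, 0, 0], [0, 0, 0]]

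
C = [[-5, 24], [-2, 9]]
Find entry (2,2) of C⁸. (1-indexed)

26241

tr C = 4 and det C = 3, so the characteristic polynomial is λ² − (4)λ + (3) with roots 3 and 1.
Eigenvectors give P = [[3, 4], [1, 1]] with P⁻¹ = [[-1, 4], [1, -3]], and C = P·diag(3, 1)·P⁻¹.
Then C⁸ = P·diag(6561, 1)·P⁻¹ = [[19683, 4], [6561, 1]] · [[-1, 4], [1, -3]] = [[-19679, 78720], [-6560, 26241]].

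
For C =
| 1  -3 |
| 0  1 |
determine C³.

C = I + N where N = [[0, -3], [0, 0]] is strictly upper-triangular, so N² = 0.
(I + N)³ = I + 3·N = [[1, -9], [0, 1]].

[[1, -9], [0, 1]]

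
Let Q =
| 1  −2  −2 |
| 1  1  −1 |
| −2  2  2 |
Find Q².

[[3, −8, −4], [4, −3, −5], [−4, 10, 6]]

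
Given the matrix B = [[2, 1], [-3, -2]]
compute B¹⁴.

B² = I (check: tr B = 0 and det B = -1), so B¹⁴ = I since 14 is even.

[[1, 0], [0, 1]]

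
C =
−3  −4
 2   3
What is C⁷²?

C² = I (check: tr C = 0 and det C = −1), so C⁷² = I since 72 is even.

[[1, 0], [0, 1]]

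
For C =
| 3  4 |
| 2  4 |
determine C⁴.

[[681, 1148], [574, 968]]

C² = [[17, 28], [14, 24]]
C³ = [[107, 180], [90, 152]]
C⁴ = [[681, 1148], [574, 968]]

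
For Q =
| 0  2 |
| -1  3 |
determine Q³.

[[-6, 14], [-7, 15]]

tr Q = 3 and det Q = 2, so the characteristic polynomial is λ² − (3)λ + (2) with roots 2 and 1.
Eigenvectors give P = [[1, 2], [1, 1]] with P⁻¹ = [[-1, 2], [1, -1]], and Q = P·diag(2, 1)·P⁻¹.
Then Q³ = P·diag(8, 1)·P⁻¹ = [[8, 2], [8, 1]] · [[-1, 2], [1, -1]] = [[-6, 14], [-7, 15]].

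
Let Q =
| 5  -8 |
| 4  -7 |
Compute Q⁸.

tr Q = -2 and det Q = -3, so the characteristic polynomial is λ² − (-2)λ + (-3) with roots 1 and -3.
Eigenvectors give P = [[2, 1], [1, 1]] with P⁻¹ = [[1, -1], [-1, 2]], and Q = P·diag(1, -3)·P⁻¹.
Then Q⁸ = P·diag(1, 6561)·P⁻¹ = [[2, 6561], [1, 6561]] · [[1, -1], [-1, 2]] = [[-6559, 13120], [-6560, 13121]].

[[-6559, 13120], [-6560, 13121]]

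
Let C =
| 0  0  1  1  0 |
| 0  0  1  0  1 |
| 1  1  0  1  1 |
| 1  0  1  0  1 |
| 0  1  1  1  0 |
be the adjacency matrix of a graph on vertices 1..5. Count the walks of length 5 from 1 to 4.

38

The number of length-5 walks from vertex 1 to vertex 4 is entry (1,4) of C^5, where C is the adjacency matrix.
C^2 = [[2, 1, 1, 1, 2], [1, 2, 1, 2, 1], [1, 1, 4, 2, 2], [1, 2, 2, 3, 1], [2, 1, 2, 1, 3]]
C^3 = [[2, 3, 6, 5, 3], [3, 2, 6, 3, 5], [6, 6, 6, 7, 7], [5, 3, 7, 4, 7], [3, 5, 7, 7, 4]]
C^4 = [[11, 9, 13, 11, 14], [9, 11, 13, 14, 11], [13, 13, 26, 19, 19], [11, 14, 19, 19, 14], [14, 11, 19, 14, 19]]
C^5 = [[24, 27, 45, 38, 33], [27, 24, 45, 33, 38], [45, 45, 64, 58, 58], [38, 33, 58, 44, 52], [33, 38, 58, 52, 44]]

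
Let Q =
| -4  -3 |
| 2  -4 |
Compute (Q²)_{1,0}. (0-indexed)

-16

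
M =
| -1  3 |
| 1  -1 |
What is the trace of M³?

-20

M² = [[4, -6], [-2, 4]]
M³ = [[-10, 18], [6, -10]]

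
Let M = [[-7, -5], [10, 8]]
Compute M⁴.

[[-49, -65], [130, 146]]

tr M = 1 and det M = -6, so the characteristic polynomial is λ² − (1)λ + (-6) with roots -2 and 3.
Eigenvectors give P = [[-1, -1], [1, 2]] with P⁻¹ = [[-2, -1], [1, 1]], and M = P·diag(-2, 3)·P⁻¹.
Then M⁴ = P·diag(16, 81)·P⁻¹ = [[-16, -81], [16, 162]] · [[-2, -1], [1, 1]] = [[-49, -65], [130, 146]].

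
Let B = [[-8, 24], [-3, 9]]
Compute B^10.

[[-8, 24], [-3, 9]]

B² = B (a projection; rank 1, trace 1), so B^10 = B.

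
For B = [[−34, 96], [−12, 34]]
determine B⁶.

tr B = 0 and det B = −4, so the characteristic polynomial is λ² − (0)λ + (−4) with roots 2 and −2.
Eigenvectors give P = [[−8, 3], [−3, 1]] with P⁻¹ = [[1, −3], [3, −8]], and B = P·diag(2, −2)·P⁻¹.
Then B⁶ = P·diag(64, 64)·P⁻¹ = [[−512, 192], [−192, 64]] · [[1, −3], [3, −8]] = [[64, 0], [0, 64]].

[[64, 0], [0, 64]]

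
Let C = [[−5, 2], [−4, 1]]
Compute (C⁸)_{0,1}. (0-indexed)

tr C = −4 and det C = 3, so the characteristic polynomial is λ² − (−4)λ + (3) with roots −1 and −3.
Eigenvectors give P = [[−1, −1], [−2, −1]] with P⁻¹ = [[1, −1], [−2, 1]], and C = P·diag(−1, −3)·P⁻¹.
Then C⁸ = P·diag(1, 6561)·P⁻¹ = [[−1, −6561], [−2, −6561]] · [[1, −1], [−2, 1]] = [[13121, −6560], [13120, −6559]].

−6560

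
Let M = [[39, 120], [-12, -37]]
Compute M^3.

tr M = 2 and det M = -3, so the characteristic polynomial is λ² − (2)λ + (-3) with roots -1 and 3.
Eigenvectors give P = [[-3, 10], [1, -3]] with P⁻¹ = [[3, 10], [1, 3]], and M = P·diag(-1, 3)·P⁻¹.
Then M^3 = P·diag(-1, 27)·P⁻¹ = [[3, 270], [-1, -81]] · [[3, 10], [1, 3]] = [[279, 840], [-84, -253]].

[[279, 840], [-84, -253]]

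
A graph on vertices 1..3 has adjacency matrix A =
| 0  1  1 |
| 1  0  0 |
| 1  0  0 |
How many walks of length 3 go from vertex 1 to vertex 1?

0

The number of length-3 walks from vertex 1 to vertex 1 is entry (1,1) of A³, where A is the adjacency matrix.
A² = [[2, 0, 0], [0, 1, 1], [0, 1, 1]]
A³ = [[0, 2, 2], [2, 0, 0], [2, 0, 0]]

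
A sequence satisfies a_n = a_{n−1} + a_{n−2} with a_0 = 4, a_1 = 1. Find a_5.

With companion matrix T = [[1, 1], [1, 0]], [a_n, a_{n−1}]ᵀ = T·[a_{n−1}, a_{n−2}]ᵀ, so [a_5, a_4]ᵀ = T⁴·[a_1, a_0]ᵀ.
T⁴ = [[5, 3], [3, 2]], giving [a_5, a_4]ᵀ = [[17], [11]].

17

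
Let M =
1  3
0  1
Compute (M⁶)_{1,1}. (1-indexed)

1

M = I + N where N = [[0, 3], [0, 0]] is strictly upper-triangular, so N² = 0.
(I + N)⁶ = I + 6·N = [[1, 18], [0, 1]].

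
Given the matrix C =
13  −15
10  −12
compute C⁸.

tr C = 1 and det C = −6, so the characteristic polynomial is λ² − (1)λ + (−6) with roots 3 and −2.
Eigenvectors give P = [[3, −1], [2, −1]] with P⁻¹ = [[1, −1], [2, −3]], and C = P·diag(3, −2)·P⁻¹.
Then C⁸ = P·diag(6561, 256)·P⁻¹ = [[19683, −256], [13122, −256]] · [[1, −1], [2, −3]] = [[19171, −18915], [12610, −12354]].

[[19171, −18915], [12610, −12354]]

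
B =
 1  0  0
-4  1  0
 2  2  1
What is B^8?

B = I + N where N = [[0, 0, 0], [-4, 0, 0], [2, 2, 0]] is strictly lower-triangular, so N^3 = 0.
(I + N)^8 = I + 8·N + 28·N^2 = [[1, 0, 0], [-32, 1, 0], [-208, 16, 1]].

[[1, 0, 0], [-32, 1, 0], [-208, 16, 1]]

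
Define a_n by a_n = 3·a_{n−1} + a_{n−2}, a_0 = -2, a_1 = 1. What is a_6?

With companion matrix Q = [[3, 1], [1, 0]], [a_n, a_{n−1}]ᵀ = Q·[a_{n−1}, a_{n−2}]ᵀ, so [a_6, a_5]ᵀ = Q^5·[a_1, a_0]ᵀ.
Q^5 = [[360, 109], [109, 33]], giving [a_6, a_5]ᵀ = [[142], [43]].

142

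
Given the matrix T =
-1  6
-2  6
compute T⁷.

[[-6049, 12354], [-4118, 8364]]

tr T = 5 and det T = 6, so the characteristic polynomial is λ² − (5)λ + (6) with roots 2 and 3.
Eigenvectors give P = [[-2, -3], [-1, -2]] with P⁻¹ = [[-2, 3], [1, -2]], and T = P·diag(2, 3)·P⁻¹.
Then T⁷ = P·diag(128, 2187)·P⁻¹ = [[-256, -6561], [-128, -4374]] · [[-2, 3], [1, -2]] = [[-6049, 12354], [-4118, 8364]].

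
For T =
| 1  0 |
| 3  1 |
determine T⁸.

[[1, 0], [24, 1]]

T = I + N where N = [[0, 0], [3, 0]] is strictly lower-triangular, so N² = 0.
(I + N)⁸ = I + 8·N = [[1, 0], [24, 1]].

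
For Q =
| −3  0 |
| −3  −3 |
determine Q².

[[9, 0], [18, 9]]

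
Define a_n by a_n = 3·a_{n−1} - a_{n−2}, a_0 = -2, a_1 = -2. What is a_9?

-3194

With companion matrix T = [[3, -1], [1, 0]], [a_n, a_{n−1}]ᵀ = T·[a_{n−1}, a_{n−2}]ᵀ, so [a_9, a_8]ᵀ = T⁸·[a_1, a_0]ᵀ.
T⁸ = [[2584, -987], [987, -377]], giving [a_9, a_8]ᵀ = [[-3194], [-1220]].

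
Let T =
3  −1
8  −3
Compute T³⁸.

T² = I (check: tr T = 0 and det T = −1), so T³⁸ = I since 38 is even.

[[1, 0], [0, 1]]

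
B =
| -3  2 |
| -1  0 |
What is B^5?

[[-63, 62], [-31, 30]]

tr B = -3 and det B = 2, so the characteristic polynomial is λ² − (-3)λ + (2) with roots -1 and -2.
Eigenvectors give P = [[-1, -2], [-1, -1]] with P⁻¹ = [[1, -2], [-1, 1]], and B = P·diag(-1, -2)·P⁻¹.
Then B^5 = P·diag(-1, -32)·P⁻¹ = [[1, 64], [1, 32]] · [[1, -2], [-1, 1]] = [[-63, 62], [-31, 30]].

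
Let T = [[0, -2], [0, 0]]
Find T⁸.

T is strictly triangular, hence nilpotent: T² = 0, so T⁸ = 0.

[[0, 0], [0, 0]]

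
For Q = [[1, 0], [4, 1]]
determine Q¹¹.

[[1, 0], [44, 1]]

Q = I + N where N = [[0, 0], [4, 0]] is strictly lower-triangular, so N² = 0.
(I + N)¹¹ = I + 11·N = [[1, 0], [44, 1]].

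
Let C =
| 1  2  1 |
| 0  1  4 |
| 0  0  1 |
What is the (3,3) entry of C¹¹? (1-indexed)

C = I + N where N = [[0, 2, 1], [0, 0, 4], [0, 0, 0]] is strictly upper-triangular, so N³ = 0.
(I + N)¹¹ = I + 11·N + 55·N² = [[1, 22, 451], [0, 1, 44], [0, 0, 1]].

1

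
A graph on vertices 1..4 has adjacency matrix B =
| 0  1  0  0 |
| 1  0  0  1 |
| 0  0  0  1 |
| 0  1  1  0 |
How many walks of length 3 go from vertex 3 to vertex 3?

0

The number of length-3 walks from vertex 3 to vertex 3 is entry (3,3) of B³, where B is the adjacency matrix.
B² = [[1, 0, 0, 1], [0, 2, 1, 0], [0, 1, 1, 0], [1, 0, 0, 2]]
B³ = [[0, 2, 1, 0], [2, 0, 0, 3], [1, 0, 0, 2], [0, 3, 2, 0]]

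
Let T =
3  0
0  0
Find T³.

T² = [[9, 0], [0, 0]]
T³ = [[27, 0], [0, 0]]

[[27, 0], [0, 0]]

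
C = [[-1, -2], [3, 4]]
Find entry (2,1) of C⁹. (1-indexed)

1533

tr C = 3 and det C = 2, so the characteristic polynomial is λ² − (3)λ + (2) with roots 1 and 2.
Eigenvectors give P = [[-1, 2], [1, -3]] with P⁻¹ = [[-3, -2], [-1, -1]], and C = P·diag(1, 2)·P⁻¹.
Then C⁹ = P·diag(1, 512)·P⁻¹ = [[-1, 1024], [1, -1536]] · [[-3, -2], [-1, -1]] = [[-1021, -1022], [1533, 1534]].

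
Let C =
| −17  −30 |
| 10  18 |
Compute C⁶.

[[−1931, −3990], [1330, 2724]]

tr C = 1 and det C = −6, so the characteristic polynomial is λ² − (1)λ + (−6) with roots 3 and −2.
Eigenvectors give P = [[−3, −2], [2, 1]] with P⁻¹ = [[1, 2], [−2, −3]], and C = P·diag(3, −2)·P⁻¹.
Then C⁶ = P·diag(729, 64)·P⁻¹ = [[−2187, −128], [1458, 64]] · [[1, 2], [−2, −3]] = [[−1931, −3990], [1330, 2724]].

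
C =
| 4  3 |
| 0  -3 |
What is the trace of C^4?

337

C^2 = [[16, 3], [0, 9]]
C^3 = [[64, 39], [0, -27]]
C^4 = [[256, 75], [0, 81]]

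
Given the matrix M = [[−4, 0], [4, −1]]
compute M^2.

[[16, 0], [−20, 1]]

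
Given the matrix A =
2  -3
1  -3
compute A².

[[1, 3], [-1, 6]]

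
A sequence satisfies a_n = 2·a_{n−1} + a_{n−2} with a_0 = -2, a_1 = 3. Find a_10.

With companion matrix T = [[2, 1], [1, 0]], [a_n, a_{n−1}]ᵀ = T·[a_{n−1}, a_{n−2}]ᵀ, so [a_10, a_9]ᵀ = T^9·[a_1, a_0]ᵀ.
T^9 = [[2378, 985], [985, 408]], giving [a_10, a_9]ᵀ = [[5164], [2139]].

5164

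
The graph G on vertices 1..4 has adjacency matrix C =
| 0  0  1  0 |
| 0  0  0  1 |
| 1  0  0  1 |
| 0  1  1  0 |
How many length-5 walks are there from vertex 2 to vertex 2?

The number of length-5 walks from vertex 2 to vertex 2 is entry (2,2) of C⁵, where C is the adjacency matrix.
C² = [[1, 0, 0, 1], [0, 1, 1, 0], [0, 1, 2, 0], [1, 0, 0, 2]]
C³ = [[0, 1, 2, 0], [1, 0, 0, 2], [2, 0, 0, 3], [0, 2, 3, 0]]
C⁴ = [[2, 0, 0, 3], [0, 2, 3, 0], [0, 3, 5, 0], [3, 0, 0, 5]]
C⁵ = [[0, 3, 5, 0], [3, 0, 0, 5], [5, 0, 0, 8], [0, 5, 8, 0]]

0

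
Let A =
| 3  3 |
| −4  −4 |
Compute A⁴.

A² = [[−3, −3], [4, 4]]
A³ = [[3, 3], [−4, −4]]
A⁴ = [[−3, −3], [4, 4]]

[[−3, −3], [4, 4]]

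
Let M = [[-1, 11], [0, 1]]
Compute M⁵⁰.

[[1, 0], [0, 1]]

M² = I (check: tr M = 0 and det M = -1), so M⁵⁰ = I since 50 is even.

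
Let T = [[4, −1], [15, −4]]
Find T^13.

T² = I (check: tr T = 0 and det T = −1), so T^13 = T since 13 is odd.

[[4, −1], [15, −4]]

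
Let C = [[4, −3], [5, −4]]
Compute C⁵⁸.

[[1, 0], [0, 1]]

C² = I (check: tr C = 0 and det C = −1), so C⁵⁸ = I since 58 is even.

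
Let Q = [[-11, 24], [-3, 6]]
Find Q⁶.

[[6049, -15960], [1995, -5256]]

tr Q = -5 and det Q = 6, so the characteristic polynomial is λ² − (-5)λ + (6) with roots -3 and -2.
Eigenvectors give P = [[-3, -8], [-1, -3]] with P⁻¹ = [[-3, 8], [1, -3]], and Q = P·diag(-3, -2)·P⁻¹.
Then Q⁶ = P·diag(729, 64)·P⁻¹ = [[-2187, -512], [-729, -192]] · [[-3, 8], [1, -3]] = [[6049, -15960], [1995, -5256]].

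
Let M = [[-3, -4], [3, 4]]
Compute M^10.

M² = M (a projection; rank 1, trace 1), so M^10 = M.

[[-3, -4], [3, 4]]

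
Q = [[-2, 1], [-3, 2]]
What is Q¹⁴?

Q² = I (check: tr Q = 0 and det Q = -1), so Q¹⁴ = I since 14 is even.

[[1, 0], [0, 1]]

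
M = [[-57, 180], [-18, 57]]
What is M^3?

[[-513, 1620], [-162, 513]]

tr M = 0 and det M = -9, so the characteristic polynomial is λ² − (0)λ + (-9) with roots 3 and -3.
Eigenvectors give P = [[-3, -10], [-1, -3]] with P⁻¹ = [[3, -10], [-1, 3]], and M = P·diag(3, -3)·P⁻¹.
Then M^3 = P·diag(27, -27)·P⁻¹ = [[-81, 270], [-27, 81]] · [[3, -10], [-1, 3]] = [[-513, 1620], [-162, 513]].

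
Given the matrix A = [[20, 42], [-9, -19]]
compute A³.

tr A = 1 and det A = -2, so the characteristic polynomial is λ² − (1)λ + (-2) with roots 2 and -1.
Eigenvectors give P = [[7, 2], [-3, -1]] with P⁻¹ = [[1, 2], [-3, -7]], and A = P·diag(2, -1)·P⁻¹.
Then A³ = P·diag(8, -1)·P⁻¹ = [[56, -2], [-24, 1]] · [[1, 2], [-3, -7]] = [[62, 126], [-27, -55]].

[[62, 126], [-27, -55]]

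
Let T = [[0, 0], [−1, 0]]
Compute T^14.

[[0, 0], [0, 0]]

T is strictly triangular, hence nilpotent: T^2 = 0, so T^14 = 0.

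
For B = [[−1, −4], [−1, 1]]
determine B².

[[5, 0], [0, 5]]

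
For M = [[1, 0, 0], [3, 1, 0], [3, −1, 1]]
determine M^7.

M = I + N where N = [[0, 0, 0], [3, 0, 0], [3, −1, 0]] is strictly lower-triangular, so N^3 = 0.
(I + N)^7 = I + 7·N + 21·N^2 = [[1, 0, 0], [21, 1, 0], [−42, −7, 1]].

[[1, 0, 0], [21, 1, 0], [−42, −7, 1]]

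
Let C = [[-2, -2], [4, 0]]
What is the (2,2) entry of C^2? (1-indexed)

-8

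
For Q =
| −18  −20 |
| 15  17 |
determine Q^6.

[[2724, 2660], [−1995, −1931]]

tr Q = −1 and det Q = −6, so the characteristic polynomial is λ² − (−1)λ + (−6) with roots 2 and −3.
Eigenvectors give P = [[1, 4], [−1, −3]] with P⁻¹ = [[−3, −4], [1, 1]], and Q = P·diag(2, −3)·P⁻¹.
Then Q^6 = P·diag(64, 729)·P⁻¹ = [[64, 2916], [−64, −2187]] · [[−3, −4], [1, 1]] = [[2724, 2660], [−1995, −1931]].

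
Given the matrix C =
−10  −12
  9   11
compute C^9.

[[−1540, −2052], [1539, 2051]]

tr C = 1 and det C = −2, so the characteristic polynomial is λ² − (1)λ + (−2) with roots 2 and −1.
Eigenvectors give P = [[−1, 4], [1, −3]] with P⁻¹ = [[3, 4], [1, 1]], and C = P·diag(2, −1)·P⁻¹.
Then C^9 = P·diag(512, −1)·P⁻¹ = [[−512, −4], [512, 3]] · [[3, 4], [1, 1]] = [[−1540, −2052], [1539, 2051]].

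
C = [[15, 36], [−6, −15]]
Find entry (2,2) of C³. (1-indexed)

tr C = 0 and det C = −9, so the characteristic polynomial is λ² − (0)λ + (−9) with roots 3 and −3.
Eigenvectors give P = [[−3, −2], [1, 1]] with P⁻¹ = [[−1, −2], [1, 3]], and C = P·diag(3, −3)·P⁻¹.
Then C³ = P·diag(27, −27)·P⁻¹ = [[−81, 54], [27, −27]] · [[−1, −2], [1, 3]] = [[135, 324], [−54, −135]].

−135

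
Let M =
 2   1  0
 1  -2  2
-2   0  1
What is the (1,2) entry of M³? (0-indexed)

M² = [[5, 0, 2], [-4, 5, -2], [-6, -2, 1]]
M³ = [[6, 5, 2], [1, -14, 8], [-16, -2, -3]]

8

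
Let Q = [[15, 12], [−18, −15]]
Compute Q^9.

tr Q = 0 and det Q = −9, so the characteristic polynomial is λ² − (0)λ + (−9) with roots −3 and 3.
Eigenvectors give P = [[−2, 1], [3, −1]] with P⁻¹ = [[1, 1], [3, 2]], and Q = P·diag(−3, 3)·P⁻¹.
Then Q^9 = P·diag(−19683, 19683)·P⁻¹ = [[39366, 19683], [−59049, −19683]] · [[1, 1], [3, 2]] = [[98415, 78732], [−118098, −98415]].

[[98415, 78732], [−118098, −98415]]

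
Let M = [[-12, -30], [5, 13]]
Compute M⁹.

[[-40902, -121170], [20195, 60073]]

tr M = 1 and det M = -6, so the characteristic polynomial is λ² − (1)λ + (-6) with roots 3 and -2.
Eigenvectors give P = [[-2, 3], [1, -1]] with P⁻¹ = [[1, 3], [1, 2]], and M = P·diag(3, -2)·P⁻¹.
Then M⁹ = P·diag(19683, -512)·P⁻¹ = [[-39366, -1536], [19683, 512]] · [[1, 3], [1, 2]] = [[-40902, -121170], [20195, 60073]].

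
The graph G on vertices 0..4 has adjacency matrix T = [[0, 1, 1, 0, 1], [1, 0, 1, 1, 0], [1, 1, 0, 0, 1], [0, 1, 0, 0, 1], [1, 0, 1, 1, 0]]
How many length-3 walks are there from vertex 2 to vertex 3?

The number of length-3 walks from vertex 2 to vertex 3 is entry (2,3) of T^3, where T is the adjacency matrix.
T^2 = [[3, 1, 2, 2, 1], [1, 3, 1, 0, 3], [2, 1, 3, 2, 1], [2, 0, 2, 2, 0], [1, 3, 1, 0, 3]]
T^3 = [[4, 7, 5, 2, 7], [7, 2, 7, 6, 2], [5, 7, 4, 2, 7], [2, 6, 2, 0, 6], [7, 2, 7, 6, 2]]

2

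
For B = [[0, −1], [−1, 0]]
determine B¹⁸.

[[1, 0], [0, 1]]

B² = I (check: tr B = 0 and det B = −1), so B¹⁸ = I since 18 is even.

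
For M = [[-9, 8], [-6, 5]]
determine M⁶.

tr M = -4 and det M = 3, so the characteristic polynomial is λ² − (-4)λ + (3) with roots -3 and -1.
Eigenvectors give P = [[-4, -1], [-3, -1]] with P⁻¹ = [[-1, 1], [3, -4]], and M = P·diag(-3, -1)·P⁻¹.
Then M⁶ = P·diag(729, 1)·P⁻¹ = [[-2916, -1], [-2187, -1]] · [[-1, 1], [3, -4]] = [[2913, -2912], [2184, -2183]].

[[2913, -2912], [2184, -2183]]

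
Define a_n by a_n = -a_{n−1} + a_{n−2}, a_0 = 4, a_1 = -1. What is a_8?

73

With companion matrix M = [[-1, 1], [1, 0]], [a_n, a_{n−1}]ᵀ = M·[a_{n−1}, a_{n−2}]ᵀ, so [a_8, a_7]ᵀ = M⁷·[a_1, a_0]ᵀ.
M⁷ = [[-21, 13], [13, -8]], giving [a_8, a_7]ᵀ = [[73], [-45]].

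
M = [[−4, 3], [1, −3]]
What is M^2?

[[19, −21], [−7, 12]]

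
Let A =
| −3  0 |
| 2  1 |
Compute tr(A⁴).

82

A² = [[9, 0], [−4, 1]]
A³ = [[−27, 0], [14, 1]]
A⁴ = [[81, 0], [−40, 1]]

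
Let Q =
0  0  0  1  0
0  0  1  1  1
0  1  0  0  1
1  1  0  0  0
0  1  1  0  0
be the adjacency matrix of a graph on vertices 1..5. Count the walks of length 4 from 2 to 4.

The number of length-4 walks from vertex 2 to vertex 4 is entry (2,4) of Q⁴, where Q is the adjacency matrix.
Q² = [[1, 1, 0, 0, 0], [1, 3, 1, 0, 1], [0, 1, 2, 1, 1], [0, 0, 1, 2, 1], [0, 1, 1, 1, 2]]
Q³ = [[0, 0, 1, 2, 1], [0, 2, 4, 4, 4], [1, 4, 2, 1, 3], [2, 4, 1, 0, 1], [1, 4, 3, 1, 2]]
Q⁴ = [[2, 4, 1, 0, 1], [4, 12, 6, 2, 6], [1, 6, 7, 5, 6], [0, 2, 5, 6, 5], [1, 6, 6, 5, 7]]

2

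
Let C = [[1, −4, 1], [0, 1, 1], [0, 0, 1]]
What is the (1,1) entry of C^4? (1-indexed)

1

C = I + N where N = [[0, −4, 1], [0, 0, 1], [0, 0, 0]] is strictly upper-triangular, so N^3 = 0.
(I + N)^4 = I + 4·N + 6·N^2 = [[1, −16, −20], [0, 1, 4], [0, 0, 1]].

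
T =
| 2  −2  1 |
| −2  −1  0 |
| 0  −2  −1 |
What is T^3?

T^2 = [[8, −4, 1], [−2, 5, −2], [4, 4, 1]]
T^3 = [[24, −14, 7], [−14, 3, 0], [0, −14, 3]]

[[24, −14, 7], [−14, 3, 0], [0, −14, 3]]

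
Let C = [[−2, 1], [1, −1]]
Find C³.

[[−13, 8], [8, −5]]

C² = [[5, −3], [−3, 2]]
C³ = [[−13, 8], [8, −5]]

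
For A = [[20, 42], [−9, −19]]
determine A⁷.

tr A = 1 and det A = −2, so the characteristic polynomial is λ² − (1)λ + (−2) with roots −1 and 2.
Eigenvectors give P = [[−2, 7], [1, −3]] with P⁻¹ = [[3, 7], [1, 2]], and A = P·diag(−1, 2)·P⁻¹.
Then A⁷ = P·diag(−1, 128)·P⁻¹ = [[2, 896], [−1, −384]] · [[3, 7], [1, 2]] = [[902, 1806], [−387, −775]].

[[902, 1806], [−387, −775]]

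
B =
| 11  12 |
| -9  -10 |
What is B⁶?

tr B = 1 and det B = -2, so the characteristic polynomial is λ² − (1)λ + (-2) with roots -1 and 2.
Eigenvectors give P = [[-1, -4], [1, 3]] with P⁻¹ = [[3, 4], [-1, -1]], and B = P·diag(-1, 2)·P⁻¹.
Then B⁶ = P·diag(1, 64)·P⁻¹ = [[-1, -256], [1, 192]] · [[3, 4], [-1, -1]] = [[253, 252], [-189, -188]].

[[253, 252], [-189, -188]]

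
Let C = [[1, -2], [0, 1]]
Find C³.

C = I + N where N = [[0, -2], [0, 0]] is strictly upper-triangular, so N² = 0.
(I + N)³ = I + 3·N = [[1, -6], [0, 1]].

[[1, -6], [0, 1]]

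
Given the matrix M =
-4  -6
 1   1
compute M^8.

[[766, 1530], [-255, -509]]

tr M = -3 and det M = 2, so the characteristic polynomial is λ² − (-3)λ + (2) with roots -2 and -1.
Eigenvectors give P = [[-3, -2], [1, 1]] with P⁻¹ = [[-1, -2], [1, 3]], and M = P·diag(-2, -1)·P⁻¹.
Then M^8 = P·diag(256, 1)·P⁻¹ = [[-768, -2], [256, 1]] · [[-1, -2], [1, 3]] = [[766, 1530], [-255, -509]].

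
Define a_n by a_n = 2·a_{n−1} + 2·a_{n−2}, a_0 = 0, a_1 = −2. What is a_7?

With companion matrix T = [[2, 2], [1, 0]], [a_n, a_{n−1}]ᵀ = T·[a_{n−1}, a_{n−2}]ᵀ, so [a_7, a_6]ᵀ = T⁶·[a_1, a_0]ᵀ.
T⁶ = [[328, 240], [120, 88]], giving [a_7, a_6]ᵀ = [[−656], [−240]].

−656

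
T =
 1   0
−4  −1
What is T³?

[[1, 0], [−4, −1]]

T² = [[1, 0], [0, 1]]
T³ = [[1, 0], [−4, −1]]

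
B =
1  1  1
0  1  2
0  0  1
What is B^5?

[[1, 5, 25], [0, 1, 10], [0, 0, 1]]

B = I + N where N = [[0, 1, 1], [0, 0, 2], [0, 0, 0]] is strictly upper-triangular, so N^3 = 0.
(I + N)^5 = I + 5·N + 10·N^2 = [[1, 5, 25], [0, 1, 10], [0, 0, 1]].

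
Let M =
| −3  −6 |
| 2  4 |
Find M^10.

M² = M (a projection; rank 1, trace 1), so M^10 = M.

[[−3, −6], [2, 4]]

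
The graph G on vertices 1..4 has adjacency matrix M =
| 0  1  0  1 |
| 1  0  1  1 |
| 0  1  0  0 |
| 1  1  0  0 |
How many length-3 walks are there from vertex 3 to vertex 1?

The number of length-3 walks from vertex 3 to vertex 1 is entry (3,1) of M³, where M is the adjacency matrix.
M² = [[2, 1, 1, 1], [1, 3, 0, 1], [1, 0, 1, 1], [1, 1, 1, 2]]
M³ = [[2, 4, 1, 3], [4, 2, 3, 4], [1, 3, 0, 1], [3, 4, 1, 2]]

1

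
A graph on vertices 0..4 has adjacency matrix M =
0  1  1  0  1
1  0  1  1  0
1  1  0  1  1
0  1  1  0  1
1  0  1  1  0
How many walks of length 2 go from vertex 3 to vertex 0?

The number of length-2 walks from vertex 3 to vertex 0 is entry (3,0) of M², where M is the adjacency matrix.
M² = [[3, 1, 2, 3, 1], [1, 3, 2, 1, 3], [2, 2, 4, 2, 2], [3, 1, 2, 3, 1], [1, 3, 2, 1, 3]]

3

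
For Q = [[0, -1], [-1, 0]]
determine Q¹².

Q² = I (check: tr Q = 0 and det Q = -1), so Q¹² = I since 12 is even.

[[1, 0], [0, 1]]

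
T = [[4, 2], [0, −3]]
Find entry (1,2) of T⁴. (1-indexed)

T² = [[16, 2], [0, 9]]
T³ = [[64, 26], [0, −27]]
T⁴ = [[256, 50], [0, 81]]

50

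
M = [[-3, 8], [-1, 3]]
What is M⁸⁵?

M² = I (check: tr M = 0 and det M = -1), so M⁸⁵ = M since 85 is odd.

[[-3, 8], [-1, 3]]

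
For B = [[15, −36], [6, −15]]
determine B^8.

[[6561, 0], [0, 6561]]

tr B = 0 and det B = −9, so the characteristic polynomial is λ² − (0)λ + (−9) with roots 3 and −3.
Eigenvectors give P = [[−3, −2], [−1, −1]] with P⁻¹ = [[−1, 2], [1, −3]], and B = P·diag(3, −3)·P⁻¹.
Then B^8 = P·diag(6561, 6561)·P⁻¹ = [[−19683, −13122], [−6561, −6561]] · [[−1, 2], [1, −3]] = [[6561, 0], [0, 6561]].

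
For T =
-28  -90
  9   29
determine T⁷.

tr T = 1 and det T = -2, so the characteristic polynomial is λ² − (1)λ + (-2) with roots -1 and 2.
Eigenvectors give P = [[10, -3], [-3, 1]] with P⁻¹ = [[1, 3], [3, 10]], and T = P·diag(-1, 2)·P⁻¹.
Then T⁷ = P·diag(-1, 128)·P⁻¹ = [[-10, -384], [3, 128]] · [[1, 3], [3, 10]] = [[-1162, -3870], [387, 1289]].

[[-1162, -3870], [387, 1289]]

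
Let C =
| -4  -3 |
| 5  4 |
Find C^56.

[[1, 0], [0, 1]]

C² = I (check: tr C = 0 and det C = -1), so C^56 = I since 56 is even.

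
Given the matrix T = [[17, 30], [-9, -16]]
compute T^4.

tr T = 1 and det T = -2, so the characteristic polynomial is λ² − (1)λ + (-2) with roots 2 and -1.
Eigenvectors give P = [[-2, -5], [1, 3]] with P⁻¹ = [[-3, -5], [1, 2]], and T = P·diag(2, -1)·P⁻¹.
Then T^4 = P·diag(16, 1)·P⁻¹ = [[-32, -5], [16, 3]] · [[-3, -5], [1, 2]] = [[91, 150], [-45, -74]].

[[91, 150], [-45, -74]]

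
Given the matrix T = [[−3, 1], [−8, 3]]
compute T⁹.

T² = I (check: tr T = 0 and det T = −1), so T⁹ = T since 9 is odd.

[[−3, 1], [−8, 3]]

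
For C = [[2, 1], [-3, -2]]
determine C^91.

C² = I (check: tr C = 0 and det C = -1), so C^91 = C since 91 is odd.

[[2, 1], [-3, -2]]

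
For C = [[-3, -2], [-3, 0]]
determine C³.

[[-63, -30], [-45, -18]]

C² = [[15, 6], [9, 6]]
C³ = [[-63, -30], [-45, -18]]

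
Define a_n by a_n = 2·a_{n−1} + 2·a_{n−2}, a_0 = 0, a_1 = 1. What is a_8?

896

With companion matrix T = [[2, 2], [1, 0]], [a_n, a_{n−1}]ᵀ = T·[a_{n−1}, a_{n−2}]ᵀ, so [a_8, a_7]ᵀ = T^7·[a_1, a_0]ᵀ.
T^7 = [[896, 656], [328, 240]], giving [a_8, a_7]ᵀ = [[896], [328]].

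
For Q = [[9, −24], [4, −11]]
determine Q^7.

[[4377, −13128], [2188, −6563]]

tr Q = −2 and det Q = −3, so the characteristic polynomial is λ² − (−2)λ + (−3) with roots −3 and 1.
Eigenvectors give P = [[2, 3], [1, 1]] with P⁻¹ = [[−1, 3], [1, −2]], and Q = P·diag(−3, 1)·P⁻¹.
Then Q^7 = P·diag(−2187, 1)·P⁻¹ = [[−4374, 3], [−2187, 1]] · [[−1, 3], [1, −2]] = [[4377, −13128], [2188, −6563]].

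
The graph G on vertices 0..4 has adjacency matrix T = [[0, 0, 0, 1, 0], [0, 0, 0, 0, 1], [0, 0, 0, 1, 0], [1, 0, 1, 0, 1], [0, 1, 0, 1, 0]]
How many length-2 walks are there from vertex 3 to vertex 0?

0

The number of length-2 walks from vertex 3 to vertex 0 is entry (3,0) of T², where T is the adjacency matrix.
T² = [[1, 0, 1, 0, 1], [0, 1, 0, 1, 0], [1, 0, 1, 0, 1], [0, 1, 0, 3, 0], [1, 0, 1, 0, 2]]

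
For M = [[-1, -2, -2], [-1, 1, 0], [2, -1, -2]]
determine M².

[[-1, 2, 6], [0, 3, 2], [-5, -3, 0]]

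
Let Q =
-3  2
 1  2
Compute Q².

[[11, -2], [-1, 6]]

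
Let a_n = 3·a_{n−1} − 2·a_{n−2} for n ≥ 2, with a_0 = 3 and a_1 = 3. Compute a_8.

3

With companion matrix B = [[3, −2], [1, 0]], [a_n, a_{n−1}]ᵀ = B·[a_{n−1}, a_{n−2}]ᵀ, so [a_8, a_7]ᵀ = B⁷·[a_1, a_0]ᵀ.
B⁷ = [[255, −254], [127, −126]], giving [a_8, a_7]ᵀ = [[3], [3]].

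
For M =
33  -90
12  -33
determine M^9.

tr M = 0 and det M = -9, so the characteristic polynomial is λ² − (0)λ + (-9) with roots -3 and 3.
Eigenvectors give P = [[-5, 3], [-2, 1]] with P⁻¹ = [[1, -3], [2, -5]], and M = P·diag(-3, 3)·P⁻¹.
Then M^9 = P·diag(-19683, 19683)·P⁻¹ = [[98415, 59049], [39366, 19683]] · [[1, -3], [2, -5]] = [[216513, -590490], [78732, -216513]].

[[216513, -590490], [78732, -216513]]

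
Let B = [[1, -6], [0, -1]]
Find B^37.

B² = I (check: tr B = 0 and det B = -1), so B^37 = B since 37 is odd.

[[1, -6], [0, -1]]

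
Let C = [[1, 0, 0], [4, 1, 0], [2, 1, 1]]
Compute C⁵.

C = I + N where N = [[0, 0, 0], [4, 0, 0], [2, 1, 0]] is strictly lower-triangular, so N³ = 0.
(I + N)⁵ = I + 5·N + 10·N² = [[1, 0, 0], [20, 1, 0], [50, 5, 1]].

[[1, 0, 0], [20, 1, 0], [50, 5, 1]]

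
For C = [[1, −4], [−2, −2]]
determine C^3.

[[1, −44], [−22, −32]]

C^2 = [[9, 4], [2, 12]]
C^3 = [[1, −44], [−22, −32]]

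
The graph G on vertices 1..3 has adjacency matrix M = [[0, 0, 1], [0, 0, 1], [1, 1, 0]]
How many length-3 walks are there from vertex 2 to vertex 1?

0

The number of length-3 walks from vertex 2 to vertex 1 is entry (2,1) of M^3, where M is the adjacency matrix.
M^2 = [[1, 1, 0], [1, 1, 0], [0, 0, 2]]
M^3 = [[0, 0, 2], [0, 0, 2], [2, 2, 0]]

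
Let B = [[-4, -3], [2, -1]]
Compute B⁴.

B² = [[10, 15], [-10, -5]]
B³ = [[-10, -45], [30, 35]]
B⁴ = [[-50, 75], [-50, -125]]

[[-50, 75], [-50, -125]]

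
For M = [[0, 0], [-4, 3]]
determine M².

[[0, 0], [-12, 9]]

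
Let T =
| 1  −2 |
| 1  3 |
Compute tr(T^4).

T^2 = [[−1, −8], [4, 7]]
T^3 = [[−9, −22], [11, 13]]
T^4 = [[−31, −48], [24, 17]]

−14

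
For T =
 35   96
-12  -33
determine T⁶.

tr T = 2 and det T = -3, so the characteristic polynomial is λ² − (2)λ + (-3) with roots 3 and -1.
Eigenvectors give P = [[3, 8], [-1, -3]] with P⁻¹ = [[3, 8], [-1, -3]], and T = P·diag(3, -1)·P⁻¹.
Then T⁶ = P·diag(729, 1)·P⁻¹ = [[2187, 8], [-729, -3]] · [[3, 8], [-1, -3]] = [[6553, 17472], [-2184, -5823]].

[[6553, 17472], [-2184, -5823]]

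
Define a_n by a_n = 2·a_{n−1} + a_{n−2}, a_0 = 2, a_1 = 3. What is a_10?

With companion matrix A = [[2, 1], [1, 0]], [a_n, a_{n−1}]ᵀ = A·[a_{n−1}, a_{n−2}]ᵀ, so [a_10, a_9]ᵀ = A^9·[a_1, a_0]ᵀ.
A^9 = [[2378, 985], [985, 408]], giving [a_10, a_9]ᵀ = [[9104], [3771]].

9104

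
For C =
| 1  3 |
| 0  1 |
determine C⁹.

[[1, 27], [0, 1]]

C = I + N where N = [[0, 3], [0, 0]] is strictly upper-triangular, so N² = 0.
(I + N)⁹ = I + 9·N = [[1, 27], [0, 1]].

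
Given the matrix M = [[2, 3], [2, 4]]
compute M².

[[10, 18], [12, 22]]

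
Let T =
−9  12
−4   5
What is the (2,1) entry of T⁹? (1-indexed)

−39364

tr T = −4 and det T = 3, so the characteristic polynomial is λ² − (−4)λ + (3) with roots −1 and −3.
Eigenvectors give P = [[−3, −2], [−2, −1]] with P⁻¹ = [[1, −2], [−2, 3]], and T = P·diag(−1, −3)·P⁻¹.
Then T⁹ = P·diag(−1, −19683)·P⁻¹ = [[3, 39366], [2, 19683]] · [[1, −2], [−2, 3]] = [[−78729, 118092], [−39364, 59045]].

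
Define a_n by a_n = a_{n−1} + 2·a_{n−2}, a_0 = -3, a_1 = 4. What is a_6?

With companion matrix B = [[1, 2], [1, 0]], [a_n, a_{n−1}]ᵀ = B·[a_{n−1}, a_{n−2}]ᵀ, so [a_6, a_5]ᵀ = B⁵·[a_1, a_0]ᵀ.
B⁵ = [[21, 22], [11, 10]], giving [a_6, a_5]ᵀ = [[18], [14]].

18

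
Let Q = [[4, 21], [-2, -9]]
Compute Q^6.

[[-3926, -13965], [1330, 4719]]

tr Q = -5 and det Q = 6, so the characteristic polynomial is λ² − (-5)λ + (6) with roots -3 and -2.
Eigenvectors give P = [[-3, 7], [1, -2]] with P⁻¹ = [[2, 7], [1, 3]], and Q = P·diag(-3, -2)·P⁻¹.
Then Q^6 = P·diag(729, 64)·P⁻¹ = [[-2187, 448], [729, -128]] · [[2, 7], [1, 3]] = [[-3926, -13965], [1330, 4719]].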